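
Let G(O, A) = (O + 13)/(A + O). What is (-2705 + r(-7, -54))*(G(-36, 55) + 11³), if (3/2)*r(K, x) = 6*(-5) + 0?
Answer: -68849850/19 ≈ -3.6237e+6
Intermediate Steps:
G(O, A) = (13 + O)/(A + O)
r(K, x) = -20 (r(K, x) = 2*(6*(-5) + 0)/3 = 2*(-30 + 0)/3 = (⅔)*(-30) = -20)
(-2705 + r(-7, -54))*(G(-36, 55) + 11³) = (-2705 - 20)*((13 - 36)/(55 - 36) + 11³) = -2725*(-23/19 + 1331) = -2725*25266/19 = -68849850/19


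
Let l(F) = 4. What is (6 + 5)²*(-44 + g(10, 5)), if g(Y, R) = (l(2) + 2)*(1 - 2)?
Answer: -6050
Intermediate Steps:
g(Y, R) = -6 (g(Y, R) = (4 + 2)*(1 - 2) = 6*(-1) = -6)
(6 + 5)²*(-44 + g(10, 5)) = (6 + 5)²*(-44 - 6) = 11²*(-50) = 121*(-50) = -6050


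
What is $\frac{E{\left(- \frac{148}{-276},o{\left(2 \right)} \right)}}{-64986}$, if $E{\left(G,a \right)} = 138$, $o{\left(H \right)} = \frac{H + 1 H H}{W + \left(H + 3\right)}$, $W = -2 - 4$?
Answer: $- \frac{23}{10831} \approx -0.0021235$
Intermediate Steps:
$W = -6$
$o{\left(H \right)} = \frac{H + H^{2}}{-3 + H}$ ($o{\left(H \right)} = \frac{H + 1 H H}{-6 + \left(H + 3\right)} = \frac{H + H H}{-6 + \left(3 + H\right)} = \frac{H + H^{2}}{-3 + H}$)
$\frac{E{\left(- \frac{148}{-276},o{\left(2 \right)} \right)}}{-64986} = \frac{138}{-64986} = 138 \left(- \frac{1}{64986}\right) = - \frac{23}{10831}$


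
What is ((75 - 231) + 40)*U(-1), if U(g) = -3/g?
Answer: -348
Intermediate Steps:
((75 - 231) + 40)*U(-1) = ((75 - 231) + 40)*(-3/(-1)) = (-156 + 40)*(-3*(-1)) = -116*3 = -348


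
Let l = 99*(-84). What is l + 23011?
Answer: 14695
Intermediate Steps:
l = -8316
l + 23011 = -8316 + 23011 = 14695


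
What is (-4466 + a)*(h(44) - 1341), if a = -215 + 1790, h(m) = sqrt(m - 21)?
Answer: 3876831 - 2891*sqrt(23) ≈ 3.8630e+6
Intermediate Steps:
h(m) = sqrt(-21 + m)
a = 1575
(-4466 + a)*(h(44) - 1341) = (-4466 + 1575)*(sqrt(-21 + 44) - 1341) = -2891*(sqrt(23) - 1341) = -2891*(-1341 + sqrt(23)) = 3876831 - 2891*sqrt(23)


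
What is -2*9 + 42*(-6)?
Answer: -270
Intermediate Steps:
-2*9 + 42*(-6) = -18 - 252 = -270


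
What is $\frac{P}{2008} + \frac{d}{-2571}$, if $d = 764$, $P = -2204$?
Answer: $- \frac{1800149}{1290642} \approx -1.3948$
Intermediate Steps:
$\frac{P}{2008} + \frac{d}{-2571} = - \frac{2204}{2008} + \frac{764}{-2571} = \left(-2204\right) \frac{1}{2008} + 764 \left(- \frac{1}{2571}\right) = - \frac{551}{502} - \frac{764}{2571} = - \frac{1800149}{1290642}$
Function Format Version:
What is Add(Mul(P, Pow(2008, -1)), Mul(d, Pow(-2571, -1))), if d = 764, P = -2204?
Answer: Rational(-1800149, 1290642) ≈ -1.3948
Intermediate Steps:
Add(Mul(P, Pow(2008, -1)), Mul(d, Pow(-2571, -1))) = Add(Mul(-2204, Pow(2008, -1)), Mul(764, Pow(-2571, -1))) = Add(Mul(-2204, Rational(1, 2008)), Mul(764, Rational(-1, 2571))) = Add(Rational(-551, 502), Rational(-764, 2571)) = Rational(-1800149, 1290642)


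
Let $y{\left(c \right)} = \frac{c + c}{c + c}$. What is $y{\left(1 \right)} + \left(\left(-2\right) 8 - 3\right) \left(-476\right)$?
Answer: $9045$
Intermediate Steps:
$y{\left(c \right)} = 1$ ($y{\left(c \right)} = \frac{2 c}{2 c} = 2 c \frac{1}{2 c} = 1$)
$y{\left(1 \right)} + \left(\left(-2\right) 8 - 3\right) \left(-476\right) = 1 + \left(\left(-2\right) 8 - 3\right) \left(-476\right) = 1 + \left(-16 - 3\right) \left(-476\right) = 1 - -9044 = 1 + 9044 = 9045$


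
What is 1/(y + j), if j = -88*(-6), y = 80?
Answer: 1/608 ≈ 0.0016447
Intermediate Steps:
j = 528
1/(y + j) = 1/(80 + 528) = 1/608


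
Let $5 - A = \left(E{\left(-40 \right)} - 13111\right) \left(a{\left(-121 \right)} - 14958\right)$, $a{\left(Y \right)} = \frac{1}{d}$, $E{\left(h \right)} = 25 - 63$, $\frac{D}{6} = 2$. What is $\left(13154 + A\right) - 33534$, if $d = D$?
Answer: $- \frac{786808085}{4} \approx -1.967 \cdot 10^{8}$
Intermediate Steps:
$D = 12$ ($D = 6 \cdot 2 = 12$)
$E{\left(h \right)} = -38$
$d = 12$
$a{\left(Y \right)} = \frac{1}{12}$
$A = - \frac{786726565}{4}$ ($A = 5 - \left(-38 - 13111\right) \left(\frac{1}{12} - 14958\right) = 5 - \left(-13149\right) \left(- \frac{179495}{12}\right) = 5 - \frac{786726585}{4} = - \frac{786726565}{4} \approx -1.9668 \cdot 10^{8}$)
$\left(13154 + A\right) - 33534 = \left(13154 - \frac{786726565}{4}\right) - 33534 = - \frac{786673949}{4} - 33534 = - \frac{786808085}{4}$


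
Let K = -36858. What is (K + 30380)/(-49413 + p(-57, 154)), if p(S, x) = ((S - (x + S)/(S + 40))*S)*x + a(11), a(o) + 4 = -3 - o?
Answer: -110126/6814089 ≈ -0.016162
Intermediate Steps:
a(o) = -7 - o (a(o) = -4 + (-3 - o) = -7 - o)
p(S, x) = -18 + S*x*(S - (S + x)/(40 + S)) (p(S, x) = ((S - (x + S)/(S + 40))*S)*x + (-7 - 1*11) = ((S - (S + x)/(40 + S))*S)*x + (-7 - 11) = ((S - (S + x)/(40 + S))*S)*x - 18 = (S*(S - (S + x)/(40 + S)))*x - 18 = S*x*(S - (S + x)/(40 + S)) - 18 = -18 + S*x*(S - (S + x)/(40 + S)))
(K + 30380)/(-49413 + p(-57, 154)) = (-36858 + 30380)/(-49413 + (-720 - 18*(-57) + 154*(-57)³ - 1*(-57)*154² + 39*154*(-57)²)/(40 - 57)) = -6478/(-49413 + (-720 + 1026 + 154*(-185193) - 1*(-57)*23716 + 39*154*3249)/(-17)) = -6478/(-49413 - (-720 + 1026 - 28519722 + 1351812 + 19513494)/17) = -6478/(-49413 - 1/17*(-7654110)) = -6478/(-49413 + 7654110/17) = -6478/6814089/17 = -6478*17/6814089 = -110126/6814089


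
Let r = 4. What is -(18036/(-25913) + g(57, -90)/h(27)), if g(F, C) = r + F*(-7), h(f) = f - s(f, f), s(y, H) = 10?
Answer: 10542247/440521 ≈ 23.931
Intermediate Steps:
h(f) = -10 + f (h(f) = f - 1*10 = f - 10 = -10 + f)
g(F, C) = 4 - 7*F (g(F, C) = 4 + F*(-7) = 4 - 7*F)
-(18036/(-25913) + g(57, -90)/h(27)) = -(18036/(-25913) + (4 - 7*57)/(-10 + 27)) = -(18036*(-1/25913) + (4 - 399)/17) = -(-18036/25913 - 395*1/17) = -(-18036/25913 - 395/17) = -1*(-10542247/440521) = 10542247/440521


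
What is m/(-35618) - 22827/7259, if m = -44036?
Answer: -35242483/18467933 ≈ -1.9083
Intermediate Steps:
m/(-35618) - 22827/7259 = -44036/(-35618) - 22827/7259 = -44036*(-1/35618) - 22827*1/7259 = 22018/17809 - 3261/1037 = -35242483/18467933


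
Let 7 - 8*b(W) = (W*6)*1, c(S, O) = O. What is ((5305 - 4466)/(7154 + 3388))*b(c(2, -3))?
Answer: 20975/84336 ≈ 0.24871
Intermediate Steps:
b(W) = 7/8 - 3*W/4 (b(W) = 7/8 - W*6/8 = 7/8 - 6*W/8 = 7/8 - 3*W/4)
((5305 - 4466)/(7154 + 3388))*b(c(2, -3)) = ((5305 - 4466)/(7154 + 3388))*(7/8 - 3/4*(-3)) = (839/10542)*(7/8 + 9/4) = (839*(1/10542))*(25/8) = (839/10542)*(25/8) = 20975/84336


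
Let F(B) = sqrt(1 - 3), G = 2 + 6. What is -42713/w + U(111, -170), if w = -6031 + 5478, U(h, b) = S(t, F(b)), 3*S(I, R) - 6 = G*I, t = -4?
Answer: 113761/1659 ≈ 68.572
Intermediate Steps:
G = 8
F(B) = I*sqrt(2) (F(B) = sqrt(-2) = I*sqrt(2))
S(I, R) = 2 + 8*I/3 (S(I, R) = 2 + (8*I)/3 = 2 + 8*I/3)
U(h, b) = -26/3 (U(h, b) = 2 + (8/3)*(-4) = 2 - 32/3 = -26/3)
w = -553
-42713/w + U(111, -170) = -42713/(-553) - 26/3 = -42713*(-1/553) - 26/3 = 42713/553 - 26/3 = 113761/1659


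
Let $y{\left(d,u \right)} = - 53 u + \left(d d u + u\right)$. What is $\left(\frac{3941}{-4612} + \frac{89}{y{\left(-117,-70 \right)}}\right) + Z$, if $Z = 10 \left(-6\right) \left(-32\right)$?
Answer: $\frac{4224585091971}{2201284540} \approx 1919.1$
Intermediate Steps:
$y{\left(d,u \right)} = - 52 u + u d^{2}$ ($y{\left(d,u \right)} = - 53 u + \left(d^{2} u + u\right) = - 53 u + \left(u d^{2} + u\right) = - 53 u + \left(u + u d^{2}\right) = - 52 u + u d^{2}$)
$Z = 1920$ ($Z = \left(-60\right) \left(-32\right) = 1920$)
$\left(\frac{3941}{-4612} + \frac{89}{y{\left(-117,-70 \right)}}\right) + Z = \left(\frac{3941}{-4612} + \frac{89}{\left(-70\right) \left(-52 + \left(-117\right)^{2}\right)}\right) + 1920 = \left(3941 \left(- \frac{1}{4612}\right) + \frac{89}{\left(-70\right) \left(-52 + 13689\right)}\right) + 1920 = \left(- \frac{3941}{4612} + \frac{89}{\left(-70\right) 13637}\right) + 1920 = \left(- \frac{3941}{4612} + \frac{89}{-954590}\right) + 1920 = \left(- \frac{3941}{4612} + 89 \left(- \frac{1}{954590}\right)\right) + 1920 = \left(- \frac{3941}{4612} - \frac{89}{954590}\right) + 1920 = - \frac{1881224829}{2201284540} + 1920 = \frac{4224585091971}{2201284540}$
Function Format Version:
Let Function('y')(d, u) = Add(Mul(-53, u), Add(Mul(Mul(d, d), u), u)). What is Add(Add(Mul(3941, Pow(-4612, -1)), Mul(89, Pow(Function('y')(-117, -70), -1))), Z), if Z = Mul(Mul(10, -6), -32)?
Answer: Rational(4224585091971, 2201284540) ≈ 1919.1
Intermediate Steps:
Function('y')(d, u) = Add(Mul(-52, u), Mul(u, Pow(d, 2))) (Function('y')(d, u) = Add(Mul(-53, u), Add(Mul(Pow(d, 2), u), u)) = Add(Mul(-53, u), Add(Mul(u, Pow(d, 2)), u)) = Add(Mul(-53, u), Add(u, Mul(u, Pow(d, 2)))) = Add(Mul(-52, u), Mul(u, Pow(d, 2))))
Z = 1920 (Z = Mul(-60, -32) = 1920)
Add(Add(Mul(3941, Pow(-4612, -1)), Mul(89, Pow(Function('y')(-117, -70), -1))), Z) = Add(Add(Mul(3941, Pow(-4612, -1)), Mul(89, Pow(Mul(-70, Add(-52, Pow(-117, 2))), -1))), 1920) = Add(Add(Mul(3941, Rational(-1, 4612)), Mul(89, Pow(Mul(-70, Add(-52, 13689)), -1))), 1920) = Add(Add(Rational(-3941, 4612), Mul(89, Pow(Mul(-70, 13637), -1))), 1920) = Add(Add(Rational(-3941, 4612), Mul(89, Pow(-954590, -1))), 1920) = Add(Add(Rational(-3941, 4612), Mul(89, Rational(-1, 954590))), 1920) = Add(Add(Rational(-3941, 4612), Rational(-89, 954590)), 1920) = Add(Rational(-1881224829, 2201284540), 1920) = Rational(4224585091971, 2201284540)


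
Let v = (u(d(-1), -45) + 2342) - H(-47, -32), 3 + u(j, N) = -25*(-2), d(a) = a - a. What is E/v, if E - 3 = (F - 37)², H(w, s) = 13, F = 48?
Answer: 31/594 ≈ 0.052189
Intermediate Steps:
d(a) = 0
u(j, N) = 47 (u(j, N) = -3 - 25*(-2) = -3 + 50 = 47)
E = 124 (E = 3 + (48 - 37)² = 3 + 11² = 3 + 121 = 124)
v = 2376 (v = (47 + 2342) - 1*13 = 2389 - 13 = 2376)
E/v = 124/2376 = 124*(1/2376) = 31/594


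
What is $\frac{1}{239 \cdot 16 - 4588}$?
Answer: $- \frac{1}{764} \approx -0.0013089$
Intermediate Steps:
$\frac{1}{239 \cdot 16 - 4588} = \frac{1}{3824 - 4588} = \frac{1}{-764} = - \frac{1}{764}$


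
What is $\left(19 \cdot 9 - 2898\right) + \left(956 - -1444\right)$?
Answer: $-327$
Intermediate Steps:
$\left(19 \cdot 9 - 2898\right) + \left(956 - -1444\right) = \left(171 - 2898\right) + \left(956 + 1444\right) = -2727 + 2400 = -327$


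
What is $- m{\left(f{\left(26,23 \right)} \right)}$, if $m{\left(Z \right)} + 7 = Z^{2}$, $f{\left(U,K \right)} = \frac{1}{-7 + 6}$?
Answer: $6$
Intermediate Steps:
$f{\left(U,K \right)} = -1$ ($f{\left(U,K \right)} = \frac{1}{-1} = -1$)
$m{\left(Z \right)} = -7 + Z^{2}$
$- m{\left(f{\left(26,23 \right)} \right)} = - (-7 + \left(-1\right)^{2}) = - (-7 + 1) = \left(-1\right) \left(-6\right) = 6$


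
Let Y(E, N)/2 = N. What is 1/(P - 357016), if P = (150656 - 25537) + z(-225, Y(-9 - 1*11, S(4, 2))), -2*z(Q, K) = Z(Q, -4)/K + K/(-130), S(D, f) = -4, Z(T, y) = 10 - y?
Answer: -520/120586001 ≈ -4.3123e-6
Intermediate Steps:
Y(E, N) = 2*N
z(Q, K) = -7/K + K/260 (z(Q, K) = -((10 - 1*(-4))/K + K/(-130))/2 = -((10 + 4)/K + K*(-1/130))/2 = -(14/K - K/130)/2 = -7/K + K/260)
P = 65062319/520 (P = (150656 - 25537) + (-7/(2*(-4)) + (2*(-4))/260) = 125119 + (-7/(-8) + (1/260)*(-8)) = 125119 + (-7*(-⅛) - 2/65) = 125119 + (7/8 - 2/65) = 125119 + 439/520 = 65062319/520 ≈ 1.2512e+5)
1/(P - 357016) = 1/(65062319/520 - 357016) = 1/(-120586001/520) = -520/120586001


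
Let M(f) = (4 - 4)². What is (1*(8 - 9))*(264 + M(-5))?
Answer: -264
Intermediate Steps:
M(f) = 0 (M(f) = 0² = 0)
(1*(8 - 9))*(264 + M(-5)) = (1*(8 - 9))*(264 + 0) = (1*(-1))*264 = -1*264 = -264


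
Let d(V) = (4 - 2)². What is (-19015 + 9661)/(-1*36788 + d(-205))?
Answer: 4677/18392 ≈ 0.25430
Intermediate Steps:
d(V) = 4 (d(V) = 2² = 4)
(-19015 + 9661)/(-1*36788 + d(-205)) = (-19015 + 9661)/(-1*36788 + 4) = -9354/(-36788 + 4) = -9354/(-36784) = -9354*(-1/36784) = 4677/18392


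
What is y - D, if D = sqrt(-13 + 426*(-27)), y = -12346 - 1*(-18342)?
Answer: 5996 - 7*I*sqrt(235) ≈ 5996.0 - 107.31*I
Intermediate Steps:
y = 5996 (y = -12346 + 18342 = 5996)
D = 7*I*sqrt(235) (D = sqrt(-13 - 11502) = sqrt(-11515) = 7*I*sqrt(235) ≈ 107.31*I)
y - D = 5996 - 7*I*sqrt(235)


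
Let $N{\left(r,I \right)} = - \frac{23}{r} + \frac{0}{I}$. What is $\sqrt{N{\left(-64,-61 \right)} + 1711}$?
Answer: $\frac{\sqrt{109527}}{8} \approx 41.369$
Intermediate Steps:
$N{\left(r,I \right)} = - \frac{23}{r}$ ($N{\left(r,I \right)} = - \frac{23}{r} + 0 = - \frac{23}{r}$)
$\sqrt{N{\left(-64,-61 \right)} + 1711} = \sqrt{- \frac{23}{-64} + 1711} = \sqrt{\left(-23\right) \left(- \frac{1}{64}\right) + 1711} = \sqrt{\frac{23}{64} + 1711} = \sqrt{\frac{109527}{64}} = \frac{\sqrt{109527}}{8}$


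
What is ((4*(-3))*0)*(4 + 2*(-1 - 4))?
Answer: 0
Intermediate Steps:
((4*(-3))*0)*(4 + 2*(-1 - 4)) = (-12*0)*(4 + 2*(-5)) = 0*(4 - 10) = 0*(-6) = 0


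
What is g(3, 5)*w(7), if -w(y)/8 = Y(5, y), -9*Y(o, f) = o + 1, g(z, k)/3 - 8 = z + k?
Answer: 256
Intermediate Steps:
g(z, k) = 24 + 3*k + 3*z (g(z, k) = 24 + 3*(z + k) = 24 + 3*(k + z) = 24 + (3*k + 3*z) = 24 + 3*k + 3*z)
Y(o, f) = -1/9 - o/9 (Y(o, f) = -(o + 1)/9 = -(1 + o)/9 = -1/9 - o/9)
w(y) = 16/3 (w(y) = -8*(-1/9 - 1/9*5) = -8*(-1/9 - 5/9) = -8*(-2/3) = 16/3)
g(3, 5)*w(7) = (24 + 3*5 + 3*3)*(16/3) = (24 + 15 + 9)*(16/3) = 48*(16/3) = 256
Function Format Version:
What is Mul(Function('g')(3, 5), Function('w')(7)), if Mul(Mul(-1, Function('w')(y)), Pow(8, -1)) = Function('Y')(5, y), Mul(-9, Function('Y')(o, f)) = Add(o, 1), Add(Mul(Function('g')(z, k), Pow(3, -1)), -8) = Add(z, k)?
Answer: 256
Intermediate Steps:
Function('g')(z, k) = Add(24, Mul(3, k), Mul(3, z)) (Function('g')(z, k) = Add(24, Mul(3, Add(z, k))) = Add(24, Mul(3, Add(k, z))) = Add(24, Add(Mul(3, k), Mul(3, z))) = Add(24, Mul(3, k), Mul(3, z)))
Function('Y')(o, f) = Add(Rational(-1, 9), Mul(Rational(-1, 9), o)) (Function('Y')(o, f) = Mul(Rational(-1, 9), Add(o, 1)) = Mul(Rational(-1, 9), Add(1, o)) = Add(Rational(-1, 9), Mul(Rational(-1, 9), o)))
Function('w')(y) = Rational(16, 3) (Function('w')(y) = Mul(-8, Add(Rational(-1, 9), Mul(Rational(-1, 9), 5))) = Mul(-8, Add(Rational(-1, 9), Rational(-5, 9))) = Mul(-8, Rational(-2, 3)) = Rational(16, 3))
Mul(Function('g')(3, 5), Function('w')(7)) = Mul(Add(24, Mul(3, 5), Mul(3, 3)), Rational(16, 3)) = Mul(Add(24, 15, 9), Rational(16, 3)) = Mul(48, Rational(16, 3)) = 256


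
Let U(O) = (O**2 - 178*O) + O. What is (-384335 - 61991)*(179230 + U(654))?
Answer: -219229975288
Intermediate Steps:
U(O) = O**2 - 177*O
(-384335 - 61991)*(179230 + U(654)) = (-384335 - 61991)*(179230 + 654*(-177 + 654)) = -446326*(179230 + 654*477) = -446326*(179230 + 311958) = -446326*491188 = -219229975288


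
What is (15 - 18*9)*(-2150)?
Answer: 316050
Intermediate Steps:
(15 - 18*9)*(-2150) = (15 - 162)*(-2150) = -147*(-2150) = 316050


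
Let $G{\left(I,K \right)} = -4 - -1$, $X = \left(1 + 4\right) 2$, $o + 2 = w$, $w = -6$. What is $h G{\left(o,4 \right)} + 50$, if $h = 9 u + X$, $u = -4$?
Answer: $128$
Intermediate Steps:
$o = -8$ ($o = -2 - 6 = -8$)
$X = 10$ ($X = 5 \cdot 2 = 10$)
$G{\left(I,K \right)} = -3$ ($G{\left(I,K \right)} = -4 + 1 = -3$)
$h = -26$ ($h = 9 \left(-4\right) + 10 = -36 + 10 = -26$)
$h G{\left(o,4 \right)} + 50 = \left(-26\right) \left(-3\right) + 50 = 78 + 50 = 128$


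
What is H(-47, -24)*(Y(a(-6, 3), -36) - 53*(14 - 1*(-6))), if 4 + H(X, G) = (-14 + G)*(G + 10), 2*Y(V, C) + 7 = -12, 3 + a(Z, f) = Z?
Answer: -564696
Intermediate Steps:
a(Z, f) = -3 + Z
Y(V, C) = -19/2 (Y(V, C) = -7/2 + (½)*(-12) = -7/2 - 6 = -19/2)
H(X, G) = -4 + (-14 + G)*(10 + G) (H(X, G) = -4 + (-14 + G)*(G + 10) = -4 + (-14 + G)*(10 + G))
H(-47, -24)*(Y(a(-6, 3), -36) - 53*(14 - 1*(-6))) = (-144 + (-24)² - 4*(-24))*(-19/2 - 53*(14 - 1*(-6))) = (-144 + 576 + 96)*(-19/2 - 53*(14 + 6)) = 528*(-19/2 - 53*20) = 528*(-19/2 - 1*1060) = 528*(-19/2 - 1060) = 528*(-2139/2) = -564696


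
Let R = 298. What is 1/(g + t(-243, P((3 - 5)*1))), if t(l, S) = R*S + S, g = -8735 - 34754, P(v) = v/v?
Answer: -1/43190 ≈ -2.3153e-5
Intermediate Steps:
P(v) = 1
g = -43489
t(l, S) = 299*S (t(l, S) = 298*S + S = 299*S)
1/(g + t(-243, P((3 - 5)*1))) = 1/(-43489 + 299*1) = 1/(-43489 + 299) = 1/(-43190) = -1/43190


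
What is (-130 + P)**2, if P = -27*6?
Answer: 85264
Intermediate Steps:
P = -162
(-130 + P)**2 = (-130 - 162)**2 = (-292)**2 = 85264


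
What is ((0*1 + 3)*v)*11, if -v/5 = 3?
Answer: -495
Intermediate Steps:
v = -15 (v = -5*3 = -15)
((0*1 + 3)*v)*11 = ((0*1 + 3)*(-15))*11 = ((0 + 3)*(-15))*11 = (3*(-15))*11 = -45*11 = -495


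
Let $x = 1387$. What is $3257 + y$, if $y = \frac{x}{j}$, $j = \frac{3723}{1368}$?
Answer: $\frac{64033}{17} \approx 3766.6$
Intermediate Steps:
$j = \frac{1241}{456}$ ($j = 3723 \cdot \frac{1}{1368} = \frac{1241}{456} \approx 2.7215$)
$y = \frac{8664}{17}$ ($y = \frac{1387}{\frac{1241}{456}} = 1387 \cdot \frac{456}{1241} = \frac{8664}{17} \approx 509.65$)
$3257 + y = 3257 + \frac{8664}{17} = \frac{64033}{17}$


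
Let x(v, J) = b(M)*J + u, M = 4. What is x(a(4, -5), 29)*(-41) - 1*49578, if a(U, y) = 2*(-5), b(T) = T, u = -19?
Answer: -53555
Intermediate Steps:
a(U, y) = -10
x(v, J) = -19 + 4*J (x(v, J) = 4*J - 19 = -19 + 4*J)
x(a(4, -5), 29)*(-41) - 1*49578 = (-19 + 4*29)*(-41) - 1*49578 = (-19 + 116)*(-41) - 49578 = 97*(-41) - 49578 = -3977 - 49578 = -53555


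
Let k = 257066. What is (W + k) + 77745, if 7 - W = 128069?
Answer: 206749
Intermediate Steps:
W = -128062 (W = 7 - 1*128069 = 7 - 128069 = -128062)
(W + k) + 77745 = (-128062 + 257066) + 77745 = 129004 + 77745 = 206749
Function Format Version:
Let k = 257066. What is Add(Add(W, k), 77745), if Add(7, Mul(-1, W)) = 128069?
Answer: 206749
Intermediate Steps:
W = -128062 (W = Add(7, Mul(-1, 128069)) = Add(7, -128069) = -128062)
Add(Add(W, k), 77745) = Add(Add(-128062, 257066), 77745) = Add(129004, 77745) = 206749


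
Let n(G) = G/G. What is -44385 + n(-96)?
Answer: -44384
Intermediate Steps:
n(G) = 1
-44385 + n(-96) = -44385 + 1 = -44384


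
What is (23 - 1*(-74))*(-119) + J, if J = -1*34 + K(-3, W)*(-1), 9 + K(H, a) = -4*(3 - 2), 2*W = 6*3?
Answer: -11564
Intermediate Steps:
W = 9 (W = (6*3)/2 = (½)*18 = 9)
K(H, a) = -13 (K(H, a) = -9 - 4*(3 - 2) = -9 - 4*1 = -9 - 4 = -13)
J = -21 (J = -1*34 - 13*(-1) = -34 + 13 = -21)
(23 - 1*(-74))*(-119) + J = (23 - 1*(-74))*(-119) - 21 = (23 + 74)*(-119) - 21 = 97*(-119) - 21 = -11543 - 21 = -11564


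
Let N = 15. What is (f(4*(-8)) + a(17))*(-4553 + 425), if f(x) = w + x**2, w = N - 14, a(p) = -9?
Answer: -4194048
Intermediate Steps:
w = 1 (w = 15 - 14 = 1)
f(x) = 1 + x**2
(f(4*(-8)) + a(17))*(-4553 + 425) = ((1 + (4*(-8))**2) - 9)*(-4553 + 425) = ((1 + (-32)**2) - 9)*(-4128) = ((1 + 1024) - 9)*(-4128) = (1025 - 9)*(-4128) = 1016*(-4128) = -4194048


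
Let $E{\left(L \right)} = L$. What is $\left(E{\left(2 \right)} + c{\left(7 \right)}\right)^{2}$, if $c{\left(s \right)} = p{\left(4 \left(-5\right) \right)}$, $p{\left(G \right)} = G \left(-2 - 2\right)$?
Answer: $6724$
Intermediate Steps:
$p{\left(G \right)} = - 4 G$ ($p{\left(G \right)} = G \left(-4\right) = - 4 G$)
$c{\left(s \right)} = 80$ ($c{\left(s \right)} = - 4 \cdot 4 \left(-5\right) = \left(-4\right) \left(-20\right) = 80$)
$\left(E{\left(2 \right)} + c{\left(7 \right)}\right)^{2} = \left(2 + 80\right)^{2} = 82^{2} = 6724$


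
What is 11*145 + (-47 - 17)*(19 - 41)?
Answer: 3003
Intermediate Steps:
11*145 + (-47 - 17)*(19 - 41) = 1595 - 64*(-22) = 1595 + 1408 = 3003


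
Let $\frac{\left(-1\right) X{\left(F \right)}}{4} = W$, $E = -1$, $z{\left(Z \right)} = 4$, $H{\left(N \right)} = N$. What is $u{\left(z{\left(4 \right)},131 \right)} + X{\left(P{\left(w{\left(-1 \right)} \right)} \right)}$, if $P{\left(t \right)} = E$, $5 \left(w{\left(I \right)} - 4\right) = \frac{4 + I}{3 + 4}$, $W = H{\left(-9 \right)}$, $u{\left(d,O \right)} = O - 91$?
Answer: $76$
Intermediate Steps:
$u{\left(d,O \right)} = -91 + O$ ($u{\left(d,O \right)} = O - 91 = -91 + O$)
$W = -9$
$w{\left(I \right)} = \frac{144}{35} + \frac{I}{35}$ ($w{\left(I \right)} = 4 + \frac{\left(4 + I\right) \frac{1}{3 + 4}}{5} = 4 + \frac{\left(4 + I\right) \frac{1}{7}}{5} = 4 + \frac{\frac{4}{7} + \frac{I}{7}}{5} = 4 + \left(\frac{4}{35} + \frac{I}{35}\right) = \frac{144}{35} + \frac{I}{35}$)
$P{\left(t \right)} = -1$
$X{\left(F \right)} = 36$ ($X{\left(F \right)} = \left(-4\right) \left(-9\right) = 36$)
$u{\left(z{\left(4 \right)},131 \right)} + X{\left(P{\left(w{\left(-1 \right)} \right)} \right)} = \left(-91 + 131\right) + 36 = 40 + 36 = 76$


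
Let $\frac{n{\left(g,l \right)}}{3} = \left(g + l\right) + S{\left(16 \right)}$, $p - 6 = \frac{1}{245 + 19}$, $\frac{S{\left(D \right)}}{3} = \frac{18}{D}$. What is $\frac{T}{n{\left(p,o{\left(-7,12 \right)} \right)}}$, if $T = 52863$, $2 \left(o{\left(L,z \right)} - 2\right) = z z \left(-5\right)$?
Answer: $- \frac{1162986}{23009} \approx -50.545$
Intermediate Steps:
$S{\left(D \right)} = \frac{54}{D}$ ($S{\left(D \right)} = 3 \frac{18}{D} = \frac{54}{D}$)
$o{\left(L,z \right)} = 2 - \frac{5 z^{2}}{2}$ ($o{\left(L,z \right)} = 2 + \frac{z z \left(-5\right)}{2} = 2 + \frac{z^{2} \left(-5\right)}{2} = 2 + \frac{\left(-5\right) z^{2}}{2} = 2 - \frac{5 z^{2}}{2}$)
$p = \frac{1585}{264}$ ($p = 6 + \frac{1}{245 + 19} = 6 + \frac{1}{264} = \frac{1585}{264} \approx 6.0038$)
$n{\left(g,l \right)} = \frac{81}{8} + 3 g + 3 l$ ($n{\left(g,l \right)} = 3 \left(\left(g + l\right) + \frac{54}{16}\right) = 3 \left(\left(g + l\right) + 54 \cdot \frac{1}{16}\right) = 3 \left(\left(g + l\right) + \frac{27}{8}\right) = 3 \left(\frac{27}{8} + g + l\right) = \frac{81}{8} + 3 g + 3 l$)
$\frac{T}{n{\left(p,o{\left(-7,12 \right)} \right)}} = \frac{52863}{\frac{81}{8} + 3 \cdot \frac{1585}{264} + 3 \left(2 - \frac{5 \cdot 12^{2}}{2}\right)} = \frac{52863}{\frac{81}{8} + \frac{1585}{88} + 3 \left(2 - 360\right)} = \frac{52863}{\frac{81}{8} + \frac{1585}{88} + 3 \left(-358\right)} = \frac{52863}{\frac{81}{8} + \frac{1585}{88} - 1074} = \frac{52863}{- \frac{23009}{22}} = 52863 \left(- \frac{22}{23009}\right) = - \frac{1162986}{23009}$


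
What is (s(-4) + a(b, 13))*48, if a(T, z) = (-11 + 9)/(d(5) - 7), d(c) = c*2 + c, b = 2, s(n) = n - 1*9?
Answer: -636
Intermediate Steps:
s(n) = -9 + n (s(n) = n - 9 = -9 + n)
d(c) = 3*c (d(c) = 2*c + c = 3*c)
a(T, z) = -1/4 (a(T, z) = (-11 + 9)/(3*5 - 7) = -2/(15 - 7) = -2/8 = -2*1/8 = -1/4)
(s(-4) + a(b, 13))*48 = ((-9 - 4) - 1/4)*48 = (-13 - 1/4)*48 = -53/4*48 = -636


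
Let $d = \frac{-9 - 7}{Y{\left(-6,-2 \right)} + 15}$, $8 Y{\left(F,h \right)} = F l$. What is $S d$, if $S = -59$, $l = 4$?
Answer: $\frac{236}{3} \approx 78.667$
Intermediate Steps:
$Y{\left(F,h \right)} = \frac{F}{2}$ ($Y{\left(F,h \right)} = \frac{F 4}{8} = \frac{4 F}{8} = \frac{F}{2}$)
$d = - \frac{4}{3}$ ($d = \frac{-9 - 7}{\frac{1}{2} \left(-6\right) + 15} = - \frac{16}{-3 + 15} = - \frac{16}{12} = \left(-16\right) \frac{1}{12} = - \frac{4}{3} \approx -1.3333$)
$S d = \left(-59\right) \left(- \frac{4}{3}\right) = \frac{236}{3}$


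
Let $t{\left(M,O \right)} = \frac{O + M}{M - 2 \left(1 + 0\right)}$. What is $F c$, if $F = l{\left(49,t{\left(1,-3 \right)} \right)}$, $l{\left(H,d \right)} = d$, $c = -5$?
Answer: $-10$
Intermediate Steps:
$t{\left(M,O \right)} = \frac{M + O}{-2 + M}$ ($t{\left(M,O \right)} = \frac{M + O}{M - 2} = \frac{M + O}{-2 + M}$)
$F = 2$ ($F = \frac{1 - 3}{-2 + 1} = \frac{1}{-1} \left(-2\right) = \left(-1\right) \left(-2\right) = 2$)
$F c = 2 \left(-5\right) = -10$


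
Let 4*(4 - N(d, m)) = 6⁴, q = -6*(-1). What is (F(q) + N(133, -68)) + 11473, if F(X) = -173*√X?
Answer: 11153 - 173*√6 ≈ 10729.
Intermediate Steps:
q = 6
N(d, m) = -320 (N(d, m) = 4 - ¼*6⁴ = 4 - ¼*1296 = 4 - 324 = -320)
(F(q) + N(133, -68)) + 11473 = (-173*√6 - 320) + 11473 = (-320 - 173*√6) + 11473 = 11153 - 173*√6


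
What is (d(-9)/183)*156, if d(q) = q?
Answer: -468/61 ≈ -7.6721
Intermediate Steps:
(d(-9)/183)*156 = (-9/183)*156 = ((1/183)*(-9))*156 = -3/61*156 = -468/61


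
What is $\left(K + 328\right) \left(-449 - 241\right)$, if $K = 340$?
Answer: $-460920$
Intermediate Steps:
$\left(K + 328\right) \left(-449 - 241\right) = \left(340 + 328\right) \left(-449 - 241\right) = 668 \left(-690\right) = -460920$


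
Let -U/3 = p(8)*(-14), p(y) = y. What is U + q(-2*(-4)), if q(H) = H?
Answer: 344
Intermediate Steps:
U = 336 (U = -24*(-14) = -3*(-112) = 336)
U + q(-2*(-4)) = 336 - 2*(-4) = 336 + 8 = 344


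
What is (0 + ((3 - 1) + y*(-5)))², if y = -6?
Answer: 1024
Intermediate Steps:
(0 + ((3 - 1) + y*(-5)))² = (0 + ((3 - 1) - 6*(-5)))² = (0 + (2 + 30))² = (0 + 32)² = 32² = 1024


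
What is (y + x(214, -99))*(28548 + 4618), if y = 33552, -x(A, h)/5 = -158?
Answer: 1138986772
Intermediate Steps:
x(A, h) = 790 (x(A, h) = -5*(-158) = 790)
(y + x(214, -99))*(28548 + 4618) = (33552 + 790)*(28548 + 4618) = 34342*33166 = 1138986772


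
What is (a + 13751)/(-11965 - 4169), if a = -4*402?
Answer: -12143/16134 ≈ -0.75263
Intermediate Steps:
a = -1608
(a + 13751)/(-11965 - 4169) = (-1608 + 13751)/(-11965 - 4169) = 12143/(-16134) = 12143*(-1/16134) = -12143/16134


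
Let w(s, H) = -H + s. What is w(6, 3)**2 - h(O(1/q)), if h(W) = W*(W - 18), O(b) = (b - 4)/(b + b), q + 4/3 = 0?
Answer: 2015/36 ≈ 55.972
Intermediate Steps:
q = -4/3 (q = -4/3 + 0 = -4/3 ≈ -1.3333)
w(s, H) = s - H
O(b) = (-4 + b)/(2*b) (O(b) = (-4 + b)/((2*b)) = (-4 + b)*(1/(2*b)) = (-4 + b)/(2*b))
h(W) = W*(-18 + W)
w(6, 3)**2 - h(O(1/q)) = (6 - 1*3)**2 - (-4 + 1/(-4/3))/(2*(1/(-4/3)))*(-18 + (-4 + 1/(-4/3))/(2*(1/(-4/3)))) = (6 - 3)**2 - (-4 - 3/4)/(2*(-3/4))*(-18 + (-4 - 3/4)/(2*(-3/4))) = 3**2 - (1/2)*(-4/3)*(-19/4)*(-18 + (1/2)*(-4/3)*(-19/4)) = 9 - 19*(-18 + 19/6)/6 = 9 - 19*(-89)/(6*6) = 9 - 1*(-1691/36) = 9 + 1691/36 = 2015/36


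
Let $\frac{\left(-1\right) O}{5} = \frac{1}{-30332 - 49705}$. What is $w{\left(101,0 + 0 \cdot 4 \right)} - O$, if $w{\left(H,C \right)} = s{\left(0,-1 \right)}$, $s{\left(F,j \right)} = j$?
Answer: $- \frac{80042}{80037} \approx -1.0001$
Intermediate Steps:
$O = \frac{5}{80037}$ ($O = - \frac{5}{-30332 - 49705} = - \frac{5}{-80037} = \left(-5\right) \left(- \frac{1}{80037}\right) = \frac{5}{80037} \approx 6.2471 \cdot 10^{-5}$)
$w{\left(H,C \right)} = -1$
$w{\left(101,0 + 0 \cdot 4 \right)} - O = -1 - \frac{5}{80037} = - \frac{80042}{80037}$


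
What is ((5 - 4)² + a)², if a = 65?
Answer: 4356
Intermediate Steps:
((5 - 4)² + a)² = ((5 - 4)² + 65)² = (1² + 65)² = (1 + 65)² = 66² = 4356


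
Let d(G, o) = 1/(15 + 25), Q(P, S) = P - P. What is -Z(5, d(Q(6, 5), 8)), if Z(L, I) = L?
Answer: -5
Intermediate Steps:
Q(P, S) = 0
d(G, o) = 1/40
-Z(5, d(Q(6, 5), 8)) = -1*5 = -5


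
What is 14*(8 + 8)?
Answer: 224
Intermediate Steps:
14*(8 + 8) = 14*16 = 224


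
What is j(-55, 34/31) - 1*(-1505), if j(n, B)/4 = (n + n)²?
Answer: 49905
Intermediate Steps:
j(n, B) = 16*n² (j(n, B) = 4*(n + n)² = 4*(2*n)² = 4*(4*n²) = 16*n²)
j(-55, 34/31) - 1*(-1505) = 16*(-55)² - 1*(-1505) = 16*3025 + 1505 = 48400 + 1505 = 49905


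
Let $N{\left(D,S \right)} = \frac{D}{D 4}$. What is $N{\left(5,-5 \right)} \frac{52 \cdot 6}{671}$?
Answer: $\frac{78}{671} \approx 0.11624$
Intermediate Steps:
$N{\left(D,S \right)} = \frac{1}{4}$ ($N{\left(D,S \right)} = \frac{D}{4 D} = D \frac{1}{4 D} = \frac{1}{4}$)
$N{\left(5,-5 \right)} \frac{52 \cdot 6}{671} = \frac{52 \cdot 6 \cdot \frac{1}{671}}{4} = \frac{312 \cdot \frac{1}{671}}{4} = \frac{1}{4} \cdot \frac{312}{671} = \frac{78}{671}$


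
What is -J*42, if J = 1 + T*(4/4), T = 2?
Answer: -126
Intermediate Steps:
J = 3 (J = 1 + 2*(4/4) = 1 + 2*(4*(¼)) = 1 + 2*1 = 1 + 2 = 3)
-J*42 = -1*3*42 = -3*42 = -126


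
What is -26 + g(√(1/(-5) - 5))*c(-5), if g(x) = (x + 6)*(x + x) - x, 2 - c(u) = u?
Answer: -494/5 + 77*I*√130/5 ≈ -98.8 + 175.59*I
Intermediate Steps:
c(u) = 2 - u
g(x) = -x + 2*x*(6 + x) (g(x) = (6 + x)*(2*x) - x = 2*x*(6 + x) - x = -x + 2*x*(6 + x))
-26 + g(√(1/(-5) - 5))*c(-5) = -26 + (√(1/(-5) - 5)*(11 + 2*√(1/(-5) - 5)))*(2 - 1*(-5)) = -26 + (√(-⅕ - 5)*(11 + 2*√(-⅕ - 5)))*(2 + 5) = -26 + (√(-26/5)*(11 + 2*√(-26/5)))*7 = -26 + ((I*√130/5)*(11 + 2*(I*√130/5)))*7 = -26 + ((I*√130/5)*(11 + 2*I*√130/5))*7 = -26 + (I*√130*(11 + 2*I*√130/5)/5)*7 = -26 + 7*I*√130*(11 + 2*I*√130/5)/5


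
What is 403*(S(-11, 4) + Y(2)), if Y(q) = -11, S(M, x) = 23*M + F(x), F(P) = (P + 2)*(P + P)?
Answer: -87048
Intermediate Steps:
F(P) = 2*P*(2 + P) (F(P) = (2 + P)*(2*P) = 2*P*(2 + P))
S(M, x) = 23*M + 2*x*(2 + x)
403*(S(-11, 4) + Y(2)) = 403*((23*(-11) + 2*4*(2 + 4)) - 11) = 403*((-253 + 2*4*6) - 11) = 403*((-253 + 48) - 11) = 403*(-205 - 11) = 403*(-216) = -87048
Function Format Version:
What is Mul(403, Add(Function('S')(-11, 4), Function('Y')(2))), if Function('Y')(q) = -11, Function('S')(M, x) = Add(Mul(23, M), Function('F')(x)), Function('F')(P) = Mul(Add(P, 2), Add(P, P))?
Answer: -87048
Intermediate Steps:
Function('F')(P) = Mul(2, P, Add(2, P)) (Function('F')(P) = Mul(Add(2, P), Mul(2, P)) = Mul(2, P, Add(2, P)))
Function('S')(M, x) = Add(Mul(23, M), Mul(2, x, Add(2, x)))
Mul(403, Add(Function('S')(-11, 4), Function('Y')(2))) = Mul(403, Add(Add(Mul(23, -11), Mul(2, 4, Add(2, 4))), -11)) = Mul(403, Add(Add(-253, Mul(2, 4, 6)), -11)) = Mul(403, Add(Add(-253, 48), -11)) = Mul(403, Add(-205, -11)) = Mul(403, -216) = -87048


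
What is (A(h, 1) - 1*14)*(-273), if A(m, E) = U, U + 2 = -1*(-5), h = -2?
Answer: 3003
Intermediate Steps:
U = 3 (U = -2 - 1*(-5) = -2 + 5 = 3)
A(m, E) = 3
(A(h, 1) - 1*14)*(-273) = (3 - 1*14)*(-273) = (3 - 14)*(-273) = -11*(-273) = 3003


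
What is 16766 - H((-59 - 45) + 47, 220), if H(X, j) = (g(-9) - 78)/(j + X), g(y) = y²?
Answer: 2732855/163 ≈ 16766.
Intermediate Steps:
H(X, j) = 3/(X + j) (H(X, j) = ((-9)² - 78)/(j + X) = (81 - 78)/(X + j) = 3/(X + j))
16766 - H((-59 - 45) + 47, 220) = 16766 - 3/(((-59 - 45) + 47) + 220) = 16766 - 3/((-104 + 47) + 220) = 16766 - 3/(-57 + 220) = 16766 - 3/163 = 2732855/163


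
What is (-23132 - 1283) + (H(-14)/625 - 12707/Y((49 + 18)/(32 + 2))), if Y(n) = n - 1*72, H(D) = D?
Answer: -36062581459/1488125 ≈ -24234.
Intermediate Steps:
Y(n) = -72 + n (Y(n) = n - 72 = -72 + n)
(-23132 - 1283) + (H(-14)/625 - 12707/Y((49 + 18)/(32 + 2))) = (-23132 - 1283) + (-14/625 - 12707/(-72 + (49 + 18)/(32 + 2))) = -24415 + (-14*1/625 - 12707/(-72 + 67/34)) = -24415 + (-14/625 - 12707/(-72 + 67*(1/34))) = -24415 + (-14/625 - 12707/(-72 + 67/34)) = -24415 + (-14/625 - 12707/(-2381/34)) = -24415 + (-14/625 - 12707*(-34/2381)) = -24415 + (-14/625 + 432038/2381) = -24415 + 269990416/1488125 = -36062581459/1488125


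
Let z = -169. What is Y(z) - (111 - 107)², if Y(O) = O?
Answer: -185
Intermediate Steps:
Y(z) - (111 - 107)² = -169 - (111 - 107)² = -169 - 1*4² = -169 - 1*16 = -169 - 16 = -185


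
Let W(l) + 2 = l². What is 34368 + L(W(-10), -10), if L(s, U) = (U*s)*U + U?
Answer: 44158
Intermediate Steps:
W(l) = -2 + l²
L(s, U) = U + s*U² (L(s, U) = s*U² + U = U + s*U²)
34368 + L(W(-10), -10) = 34368 - 10*(1 - 10*(-2 + (-10)²)) = 34368 - 10*(1 - 10*(-2 + 100)) = 34368 - 10*(1 - 10*98) = 34368 - 10*(1 - 980) = 34368 - 10*(-979) = 34368 + 9790 = 44158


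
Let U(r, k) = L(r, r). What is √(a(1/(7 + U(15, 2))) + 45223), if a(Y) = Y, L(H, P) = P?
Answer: √21887954/22 ≈ 212.66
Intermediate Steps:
U(r, k) = r
√(a(1/(7 + U(15, 2))) + 45223) = √(1/(7 + 15) + 45223) = √(1/22 + 45223) = √(994907/22) = √21887954/22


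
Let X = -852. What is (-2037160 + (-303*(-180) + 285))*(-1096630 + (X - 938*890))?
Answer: 3830469885170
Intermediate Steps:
(-2037160 + (-303*(-180) + 285))*(-1096630 + (X - 938*890)) = (-2037160 + (-303*(-180) + 285))*(-1096630 + (-852 - 938*890)) = (-2037160 + (54540 + 285))*(-1096630 + (-852 - 834820)) = (-2037160 + 54825)*(-1096630 - 835672) = -1982335*(-1932302) = 3830469885170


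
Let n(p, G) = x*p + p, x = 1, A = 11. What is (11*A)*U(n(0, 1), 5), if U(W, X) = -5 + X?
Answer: 0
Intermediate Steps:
n(p, G) = 2*p (n(p, G) = 1*p + p = p + p = 2*p)
(11*A)*U(n(0, 1), 5) = (11*11)*(-5 + 5) = 121*0 = 0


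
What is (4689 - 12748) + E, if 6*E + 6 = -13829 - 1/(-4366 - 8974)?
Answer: -276533753/26680 ≈ -10365.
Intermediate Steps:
E = -61519633/26680 (E = -1 + (-13829 - 1/(-4366 - 8974))/6 = -1 + (-13829 - 1/(-13340))/6 = -1 + (-13829 - 1*(-1/13340))/6 = -1 + (-13829 + 1/13340)/6 = -1 + (1/6)*(-184478859/13340) = -1 - 61492953/26680 = -61519633/26680 ≈ -2305.8)
(4689 - 12748) + E = (4689 - 12748) - 61519633/26680 = -8059 - 61519633/26680 = -276533753/26680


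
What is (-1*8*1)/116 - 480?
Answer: -13922/29 ≈ -480.07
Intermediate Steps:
(-1*8*1)/116 - 480 = (-8*1)/116 - 480 = (1/116)*(-8) - 480 = -2/29 - 480 = -13922/29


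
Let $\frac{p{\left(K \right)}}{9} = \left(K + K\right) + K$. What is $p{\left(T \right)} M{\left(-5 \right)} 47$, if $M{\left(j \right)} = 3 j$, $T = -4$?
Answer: $76140$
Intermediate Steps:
$p{\left(K \right)} = 27 K$ ($p{\left(K \right)} = 9 \left(\left(K + K\right) + K\right) = 9 \left(2 K + K\right) = 9 \cdot 3 K = 27 K$)
$p{\left(T \right)} M{\left(-5 \right)} 47 = 27 \left(-4\right) 3 \left(-5\right) 47 = \left(-108\right) \left(-15\right) 47 = 1620 \cdot 47 = 76140$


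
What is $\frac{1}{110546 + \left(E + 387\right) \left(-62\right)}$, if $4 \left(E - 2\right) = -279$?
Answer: $\frac{2}{181505} \approx 1.1019 \cdot 10^{-5}$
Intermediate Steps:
$E = - \frac{271}{4}$ ($E = 2 + \frac{1}{4} \left(-279\right) = 2 - \frac{279}{4} = - \frac{271}{4} \approx -67.75$)
$\frac{1}{110546 + \left(E + 387\right) \left(-62\right)} = \frac{1}{110546 + \left(- \frac{271}{4} + 387\right) \left(-62\right)} = \frac{1}{110546 + \frac{1277}{4} \left(-62\right)} = \frac{1}{110546 - \frac{39587}{2}} = \frac{1}{\frac{181505}{2}} = \frac{2}{181505}$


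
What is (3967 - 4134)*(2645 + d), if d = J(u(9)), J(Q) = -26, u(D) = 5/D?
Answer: -437373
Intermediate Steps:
d = -26
(3967 - 4134)*(2645 + d) = (3967 - 4134)*(2645 - 26) = -167*2619 = -437373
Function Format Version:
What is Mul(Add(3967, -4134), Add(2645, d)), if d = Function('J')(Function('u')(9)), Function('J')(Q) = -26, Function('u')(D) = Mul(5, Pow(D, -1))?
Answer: -437373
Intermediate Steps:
d = -26
Mul(Add(3967, -4134), Add(2645, d)) = Mul(Add(3967, -4134), Add(2645, -26)) = Mul(-167, 2619) = -437373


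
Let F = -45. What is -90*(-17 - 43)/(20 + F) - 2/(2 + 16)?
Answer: -1945/9 ≈ -216.11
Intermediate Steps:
-90*(-17 - 43)/(20 + F) - 2/(2 + 16) = -90*(-17 - 43)/(20 - 45) - 2/(2 + 16) = -(-5400)/(-25) - 2/18 = -(-5400)*(-1)/25 + (1/18)*(-2) = -90*12/5 - 1/9 = -216 - 1/9 = -1945/9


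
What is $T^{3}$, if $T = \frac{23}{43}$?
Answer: $\frac{12167}{79507} \approx 0.15303$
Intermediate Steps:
$T = \frac{23}{43}$ ($T = 23 \cdot \frac{1}{43} = \frac{23}{43} \approx 0.53488$)
$T^{3} = \left(\frac{23}{43}\right)^{3} = \frac{12167}{79507}$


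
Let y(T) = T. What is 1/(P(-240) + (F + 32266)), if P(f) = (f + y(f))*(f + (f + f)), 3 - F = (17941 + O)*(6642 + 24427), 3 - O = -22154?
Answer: -1/1245426893 ≈ -8.0294e-10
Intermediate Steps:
O = 22157 (O = 3 - 1*(-22154) = 3 + 22154 = 22157)
F = -1245804759 (F = 3 - (17941 + 22157)*(6642 + 24427) = 3 - 40098*31069 = 3 - 1*1245804762 = 3 - 1245804762 = -1245804759)
P(f) = 6*f**2 (P(f) = (f + f)*(f + (f + f)) = (2*f)*(f + 2*f) = (2*f)*(3*f) = 6*f**2)
1/(P(-240) + (F + 32266)) = 1/(6*(-240)**2 + (-1245804759 + 32266)) = 1/(6*57600 - 1245772493) = 1/(345600 - 1245772493) = 1/(-1245426893) = -1/1245426893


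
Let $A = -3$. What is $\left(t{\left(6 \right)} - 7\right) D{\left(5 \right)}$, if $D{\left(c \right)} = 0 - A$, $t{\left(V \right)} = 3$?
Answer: $-12$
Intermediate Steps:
$D{\left(c \right)} = 3$ ($D{\left(c \right)} = 0 - -3 = 0 + 3 = 3$)
$\left(t{\left(6 \right)} - 7\right) D{\left(5 \right)} = \left(3 - 7\right) 3 = \left(-4\right) 3 = -12$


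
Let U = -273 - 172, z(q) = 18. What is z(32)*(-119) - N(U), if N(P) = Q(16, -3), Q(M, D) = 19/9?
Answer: -19297/9 ≈ -2144.1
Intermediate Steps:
U = -445
Q(M, D) = 19/9 (Q(M, D) = 19*(⅑) = 19/9)
N(P) = 19/9
z(32)*(-119) - N(U) = 18*(-119) - 1*19/9 = -2142 - 19/9 = -19297/9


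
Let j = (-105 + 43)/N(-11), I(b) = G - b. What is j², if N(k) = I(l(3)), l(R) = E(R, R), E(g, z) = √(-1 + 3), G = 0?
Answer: 1922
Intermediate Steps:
E(g, z) = √2
l(R) = √2
I(b) = -b (I(b) = 0 - b = -b)
N(k) = -√2
j = 31*√2 (j = (-105 + 43)/((-√2)) = -(-31)*√2 = 31*√2 ≈ 43.841)
j² = (31*√2)² = 1922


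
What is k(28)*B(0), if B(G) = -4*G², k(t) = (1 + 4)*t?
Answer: 0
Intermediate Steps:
k(t) = 5*t
k(28)*B(0) = (5*28)*(-4*0²) = 140*(-4*0) = 140*0 = 0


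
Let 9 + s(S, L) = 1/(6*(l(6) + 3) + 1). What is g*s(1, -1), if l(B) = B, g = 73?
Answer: -36062/55 ≈ -655.67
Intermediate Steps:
s(S, L) = -494/55 (s(S, L) = -9 + 1/(6*(6 + 3) + 1) = -9 + 1/(6*9 + 1) = -9 + 1/(54 + 1) = -9 + 1/55 = -494/55)
g*s(1, -1) = 73*(-494/55) = -36062/55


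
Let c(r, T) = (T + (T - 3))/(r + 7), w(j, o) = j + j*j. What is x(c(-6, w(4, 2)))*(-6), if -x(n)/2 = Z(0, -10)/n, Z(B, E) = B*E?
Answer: 0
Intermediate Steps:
w(j, o) = j + j²
c(r, T) = (-3 + 2*T)/(7 + r) (c(r, T) = (T + (-3 + T))/(7 + r) = (-3 + 2*T)/(7 + r))
x(n) = 0 (x(n) = -2*0*(-10)/n = -0/n = -2*0 = 0)
x(c(-6, w(4, 2)))*(-6) = 0*(-6) = 0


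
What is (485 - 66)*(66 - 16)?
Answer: 20950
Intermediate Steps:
(485 - 66)*(66 - 16) = 419*50 = 20950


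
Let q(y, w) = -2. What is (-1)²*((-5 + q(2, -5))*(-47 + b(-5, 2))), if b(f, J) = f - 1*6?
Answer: 406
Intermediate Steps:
b(f, J) = -6 + f (b(f, J) = f - 6 = -6 + f)
(-1)²*((-5 + q(2, -5))*(-47 + b(-5, 2))) = (-1)²*((-5 - 2)*(-47 + (-6 - 5))) = 1*(-7*(-47 - 11)) = 1*(-7*(-58)) = 1*406 = 406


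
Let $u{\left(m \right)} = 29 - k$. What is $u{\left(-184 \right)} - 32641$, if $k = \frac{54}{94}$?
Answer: $- \frac{1532791}{47} \approx -32613.0$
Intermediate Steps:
$k = \frac{27}{47}$ ($k = 54 \cdot \frac{1}{94} = \frac{27}{47} \approx 0.57447$)
$u{\left(m \right)} = \frac{1336}{47}$ ($u{\left(m \right)} = 29 - \frac{27}{47} = \frac{1336}{47}$)
$u{\left(-184 \right)} - 32641 = \frac{1336}{47} - 32641 = - \frac{1532791}{47}$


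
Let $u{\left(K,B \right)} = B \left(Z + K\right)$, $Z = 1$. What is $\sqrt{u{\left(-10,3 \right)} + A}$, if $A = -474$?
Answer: $i \sqrt{501} \approx 22.383 i$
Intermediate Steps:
$u{\left(K,B \right)} = B \left(1 + K\right)$
$\sqrt{u{\left(-10,3 \right)} + A} = \sqrt{3 \left(1 - 10\right) - 474} = \sqrt{3 \left(-9\right) - 474} = \sqrt{-27 - 474} = \sqrt{-501} = i \sqrt{501}$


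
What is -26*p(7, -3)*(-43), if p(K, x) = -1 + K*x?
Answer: -24596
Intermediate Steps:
-26*p(7, -3)*(-43) = -26*(-1 + 7*(-3))*(-43) = -26*(-1 - 21)*(-43) = -26*(-22)*(-43) = 572*(-43) = -24596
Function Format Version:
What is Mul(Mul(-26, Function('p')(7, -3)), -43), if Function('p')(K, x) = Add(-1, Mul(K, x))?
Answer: -24596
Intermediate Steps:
Mul(Mul(-26, Function('p')(7, -3)), -43) = Mul(Mul(-26, Add(-1, Mul(7, -3))), -43) = Mul(Mul(-26, Add(-1, -21)), -43) = Mul(Mul(-26, -22), -43) = Mul(572, -43) = -24596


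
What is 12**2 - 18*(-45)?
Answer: 954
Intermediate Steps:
12**2 - 18*(-45) = 144 + 810 = 954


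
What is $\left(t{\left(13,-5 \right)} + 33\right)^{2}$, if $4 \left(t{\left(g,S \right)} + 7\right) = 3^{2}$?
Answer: $\frac{12769}{16} \approx 798.06$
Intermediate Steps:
$t{\left(g,S \right)} = - \frac{19}{4}$ ($t{\left(g,S \right)} = -7 + \frac{3^{2}}{4} = -7 + \frac{1}{4} \cdot 9 = -7 + \frac{9}{4} = - \frac{19}{4}$)
$\left(t{\left(13,-5 \right)} + 33\right)^{2} = \left(- \frac{19}{4} + 33\right)^{2} = \left(\frac{113}{4}\right)^{2} = \frac{12769}{16}$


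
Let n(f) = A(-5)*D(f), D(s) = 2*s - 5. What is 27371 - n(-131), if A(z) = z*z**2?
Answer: -6004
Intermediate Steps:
D(s) = -5 + 2*s
A(z) = z**3
n(f) = 625 - 250*f (n(f) = (-5)**3*(-5 + 2*f) = -125*(-5 + 2*f) = 625 - 250*f)
27371 - n(-131) = 27371 - (625 - 250*(-131)) = 27371 - (625 + 32750) = 27371 - 1*33375 = 27371 - 33375 = -6004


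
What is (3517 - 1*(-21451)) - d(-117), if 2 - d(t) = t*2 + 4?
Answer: 24736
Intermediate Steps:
d(t) = -2 - 2*t (d(t) = 2 - (t*2 + 4) = 2 - (2*t + 4) = 2 - (4 + 2*t) = 2 + (-4 - 2*t) = -2 - 2*t)
(3517 - 1*(-21451)) - d(-117) = (3517 - 1*(-21451)) - (-2 - 2*(-117)) = (3517 + 21451) - (-2 + 234) = 24968 - 1*232 = 24968 - 232 = 24736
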